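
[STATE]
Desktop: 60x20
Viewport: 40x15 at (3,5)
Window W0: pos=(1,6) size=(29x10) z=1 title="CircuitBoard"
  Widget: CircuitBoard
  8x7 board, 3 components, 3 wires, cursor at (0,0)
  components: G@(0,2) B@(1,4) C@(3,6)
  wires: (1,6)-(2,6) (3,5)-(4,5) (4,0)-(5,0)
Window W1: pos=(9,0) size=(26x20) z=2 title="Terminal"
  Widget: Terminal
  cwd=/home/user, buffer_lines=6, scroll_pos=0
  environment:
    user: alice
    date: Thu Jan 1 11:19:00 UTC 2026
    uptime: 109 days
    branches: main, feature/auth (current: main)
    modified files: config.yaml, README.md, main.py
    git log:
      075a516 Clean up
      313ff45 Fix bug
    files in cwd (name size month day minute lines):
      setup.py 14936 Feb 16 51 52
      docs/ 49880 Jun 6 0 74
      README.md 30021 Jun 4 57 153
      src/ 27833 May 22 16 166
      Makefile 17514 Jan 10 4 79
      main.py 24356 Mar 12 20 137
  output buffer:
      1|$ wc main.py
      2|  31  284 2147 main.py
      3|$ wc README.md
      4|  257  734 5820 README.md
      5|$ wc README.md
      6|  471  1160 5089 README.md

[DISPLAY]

      ┃$ wc README.md          ┃        
━━━━━━┃  257  734 5820 README.m┃        
Circui┃$ wc README.md          ┃        
──────┃  471  1160 5089 README.┃        
  0 1 ┃$ █                     ┃        
  [.] ┃                        ┃        
      ┃                        ┃        
      ┃                        ┃        
      ┃                        ┃        
      ┃                        ┃        
━━━━━━┃                        ┃        
      ┃                        ┃        
      ┃                        ┃        
      ┃                        ┃        
      ┗━━━━━━━━━━━━━━━━━━━━━━━━┛        


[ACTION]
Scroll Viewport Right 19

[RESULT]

E.md          ┃                         
 5820 README.m┃                         
E.md          ┃                         
0 5089 README.┃                         
              ┃                         
              ┃                         
              ┃                         
              ┃                         
              ┃                         
              ┃                         
              ┃                         
              ┃                         
              ┃                         
              ┃                         
━━━━━━━━━━━━━━┛                         


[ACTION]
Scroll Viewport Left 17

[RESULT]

      ┃$ wc README.md          ┃        
━━━━━━┃  257  734 5820 README.m┃        
Circui┃$ wc README.md          ┃        
──────┃  471  1160 5089 README.┃        
  0 1 ┃$ █                     ┃        
  [.] ┃                        ┃        
      ┃                        ┃        
      ┃                        ┃        
      ┃                        ┃        
      ┃                        ┃        
━━━━━━┃                        ┃        
      ┃                        ┃        
      ┃                        ┃        
      ┃                        ┃        
      ┗━━━━━━━━━━━━━━━━━━━━━━━━┛        


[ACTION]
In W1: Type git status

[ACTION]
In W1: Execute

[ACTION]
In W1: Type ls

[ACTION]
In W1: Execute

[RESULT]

      ┃$ wc README.md          ┃        
━━━━━━┃  257  734 5820 README.m┃        
Circui┃$ wc README.md          ┃        
──────┃  471  1160 5089 README.┃        
  0 1 ┃$ git status            ┃        
  [.] ┃On branch main          ┃        
      ┃Changes not staged for c┃        
      ┃                        ┃        
      ┃        modified:   conf┃        
      ┃        modified:   READ┃        
━━━━━━┃        modified:   main┃        
      ┃$ ls                    ┃        
      ┃setup.py  docs/  README.┃        
      ┃$ █                     ┃        
      ┗━━━━━━━━━━━━━━━━━━━━━━━━┛        


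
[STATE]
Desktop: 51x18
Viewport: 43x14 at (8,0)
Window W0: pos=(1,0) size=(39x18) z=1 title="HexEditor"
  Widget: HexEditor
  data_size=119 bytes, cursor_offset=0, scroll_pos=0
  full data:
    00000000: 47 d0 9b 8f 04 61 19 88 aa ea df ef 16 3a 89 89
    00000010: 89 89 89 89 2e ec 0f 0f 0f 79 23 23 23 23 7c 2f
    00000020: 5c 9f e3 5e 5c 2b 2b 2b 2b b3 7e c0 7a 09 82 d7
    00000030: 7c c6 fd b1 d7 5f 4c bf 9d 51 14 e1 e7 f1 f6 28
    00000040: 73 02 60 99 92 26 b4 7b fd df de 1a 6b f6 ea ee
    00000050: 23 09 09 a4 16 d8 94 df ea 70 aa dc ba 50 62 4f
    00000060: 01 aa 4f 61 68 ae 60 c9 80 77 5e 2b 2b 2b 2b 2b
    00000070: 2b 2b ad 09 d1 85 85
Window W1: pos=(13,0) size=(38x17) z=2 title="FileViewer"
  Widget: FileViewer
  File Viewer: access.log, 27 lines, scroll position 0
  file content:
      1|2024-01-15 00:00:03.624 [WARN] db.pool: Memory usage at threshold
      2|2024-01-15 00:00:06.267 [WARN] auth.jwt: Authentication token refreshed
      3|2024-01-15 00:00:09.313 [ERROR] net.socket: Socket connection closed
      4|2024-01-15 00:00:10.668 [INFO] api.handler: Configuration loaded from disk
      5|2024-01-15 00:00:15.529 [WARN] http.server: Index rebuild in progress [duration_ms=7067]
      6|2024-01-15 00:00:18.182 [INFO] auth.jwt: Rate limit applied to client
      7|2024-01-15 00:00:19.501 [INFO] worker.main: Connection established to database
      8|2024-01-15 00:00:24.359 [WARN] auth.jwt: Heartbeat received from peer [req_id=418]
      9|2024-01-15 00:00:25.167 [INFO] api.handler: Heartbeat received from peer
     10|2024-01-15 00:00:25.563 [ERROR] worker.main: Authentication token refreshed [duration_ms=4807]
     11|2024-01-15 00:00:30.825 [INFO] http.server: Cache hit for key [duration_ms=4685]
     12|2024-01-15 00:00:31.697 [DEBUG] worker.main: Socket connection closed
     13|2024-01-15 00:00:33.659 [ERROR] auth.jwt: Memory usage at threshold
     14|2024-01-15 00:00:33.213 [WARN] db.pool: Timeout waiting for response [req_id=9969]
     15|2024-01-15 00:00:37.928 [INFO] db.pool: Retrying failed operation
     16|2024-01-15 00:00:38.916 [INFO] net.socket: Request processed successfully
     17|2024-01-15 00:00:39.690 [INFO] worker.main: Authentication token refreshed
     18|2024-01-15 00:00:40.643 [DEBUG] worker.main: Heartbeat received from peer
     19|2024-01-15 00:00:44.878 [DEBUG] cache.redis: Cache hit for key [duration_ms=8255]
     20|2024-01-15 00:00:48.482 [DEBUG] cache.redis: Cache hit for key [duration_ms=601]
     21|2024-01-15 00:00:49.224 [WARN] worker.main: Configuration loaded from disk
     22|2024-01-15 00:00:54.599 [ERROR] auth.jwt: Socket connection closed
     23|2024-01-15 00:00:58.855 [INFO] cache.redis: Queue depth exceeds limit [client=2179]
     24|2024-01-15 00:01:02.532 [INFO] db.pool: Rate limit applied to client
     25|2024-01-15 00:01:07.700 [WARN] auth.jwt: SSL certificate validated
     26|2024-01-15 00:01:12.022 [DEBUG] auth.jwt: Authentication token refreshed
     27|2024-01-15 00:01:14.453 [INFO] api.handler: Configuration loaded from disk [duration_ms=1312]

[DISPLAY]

━━━━━┏━━━━━━━━━━━━━━━━━━━━━━━━━━━━━━━━━━━━┓
itor ┃ FileViewer                         ┃
─────┠────────────────────────────────────┨
00  4┃2024-01-15 00:00:03.624 [WARN] db.p▲┃
10  8┃2024-01-15 00:00:06.267 [WARN] auth█┃
20  5┃2024-01-15 00:00:09.313 [ERROR] net░┃
30  7┃2024-01-15 00:00:10.668 [INFO] api.░┃
40  7┃2024-01-15 00:00:15.529 [WARN] http░┃
50  2┃2024-01-15 00:00:18.182 [INFO] auth░┃
60  0┃2024-01-15 00:00:19.501 [INFO] work░┃
70  2┃2024-01-15 00:00:24.359 [WARN] auth░┃
     ┃2024-01-15 00:00:25.167 [INFO] api.░┃
     ┃2024-01-15 00:00:25.563 [ERROR] wor░┃
     ┃2024-01-15 00:00:30.825 [INFO] http░┃


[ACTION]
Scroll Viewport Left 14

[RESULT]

 ┏━━━━━━━━━━━┏━━━━━━━━━━━━━━━━━━━━━━━━━━━━━
 ┃ HexEditor ┃ FileViewer                  
 ┠───────────┠─────────────────────────────
 ┃00000000  4┃2024-01-15 00:00:03.624 [WARN
 ┃00000010  8┃2024-01-15 00:00:06.267 [WARN
 ┃00000020  5┃2024-01-15 00:00:09.313 [ERRO
 ┃00000030  7┃2024-01-15 00:00:10.668 [INFO
 ┃00000040  7┃2024-01-15 00:00:15.529 [WARN
 ┃00000050  2┃2024-01-15 00:00:18.182 [INFO
 ┃00000060  0┃2024-01-15 00:00:19.501 [INFO
 ┃00000070  2┃2024-01-15 00:00:24.359 [WARN
 ┃           ┃2024-01-15 00:00:25.167 [INFO
 ┃           ┃2024-01-15 00:00:25.563 [ERRO
 ┃           ┃2024-01-15 00:00:30.825 [INFO


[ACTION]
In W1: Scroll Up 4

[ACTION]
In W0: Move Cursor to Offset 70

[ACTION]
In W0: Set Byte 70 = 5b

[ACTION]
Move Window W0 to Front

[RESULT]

 ┏━━━━━━━━━━━━━━━━━━━━━━━━━━━━━━━━━━━━━┓━━━
 ┃ HexEditor                           ┃   
 ┠─────────────────────────────────────┨───
 ┃00000000  47 d0 9b 8f 04 61 19 88  aa┃ARN
 ┃00000010  89 89 89 89 2e ec 0f 0f  0f┃ARN
 ┃00000020  5c 9f e3 5e 5c 2b 2b 2b  2b┃RRO
 ┃00000030  7c c6 fd b1 d7 5f 4c bf  9d┃NFO
 ┃00000040  73 02 60 99 92 26 5B 7b  fd┃ARN
 ┃00000050  23 09 09 a4 16 d8 94 df  ea┃NFO
 ┃00000060  01 aa 4f 61 68 ae 60 c9  80┃NFO
 ┃00000070  2b 2b ad 09 d1 85 85       ┃ARN
 ┃                                     ┃NFO
 ┃                                     ┃RRO
 ┃                                     ┃NFO


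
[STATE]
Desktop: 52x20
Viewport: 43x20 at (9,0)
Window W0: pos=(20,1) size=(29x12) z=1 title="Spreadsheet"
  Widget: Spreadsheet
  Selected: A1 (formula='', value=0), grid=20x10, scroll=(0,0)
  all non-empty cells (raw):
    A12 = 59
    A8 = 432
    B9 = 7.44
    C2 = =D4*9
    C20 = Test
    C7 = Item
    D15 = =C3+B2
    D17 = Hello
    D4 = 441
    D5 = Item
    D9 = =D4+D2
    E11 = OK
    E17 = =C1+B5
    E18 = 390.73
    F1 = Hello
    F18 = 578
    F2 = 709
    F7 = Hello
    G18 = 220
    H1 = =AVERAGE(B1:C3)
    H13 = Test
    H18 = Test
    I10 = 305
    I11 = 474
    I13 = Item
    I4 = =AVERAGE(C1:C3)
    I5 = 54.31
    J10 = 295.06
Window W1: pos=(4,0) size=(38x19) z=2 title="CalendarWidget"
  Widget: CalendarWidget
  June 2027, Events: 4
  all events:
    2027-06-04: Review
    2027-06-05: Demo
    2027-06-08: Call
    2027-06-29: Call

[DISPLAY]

━━━━━━━━━━━━━━━━━━━━━━━━━━━━━━━━┓          
endarWidget                     ┃━━━━━━┓   
────────────────────────────────┨      ┃   
         June 2027              ┃──────┨   
u We Th Fr Sa Su                ┃      ┃   
1  2  3  4*  5*  6              ┃  C   ┃   
8*  9 10 11 12 13               ┃------┃   
5 16 17 18 19 20                ┃      ┃   
2 23 24 25 26 27                ┃   396┃   
9* 30                           ┃      ┃   
                                ┃      ┃   
                                ┃      ┃   
                                ┃━━━━━━┛   
                                ┃          
                                ┃          
                                ┃          
                                ┃          
                                ┃          
━━━━━━━━━━━━━━━━━━━━━━━━━━━━━━━━┛          
                                           


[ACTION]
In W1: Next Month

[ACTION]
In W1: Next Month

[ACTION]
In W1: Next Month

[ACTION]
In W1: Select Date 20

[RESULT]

━━━━━━━━━━━━━━━━━━━━━━━━━━━━━━━━┓          
endarWidget                     ┃━━━━━━┓   
────────────────────────────────┨      ┃   
       September 2027           ┃──────┨   
u We Th Fr Sa Su                ┃      ┃   
   1  2  3  4  5                ┃  C   ┃   
7  8  9 10 11 12                ┃------┃   
4 15 16 17 18 19                ┃      ┃   
 21 22 23 24 25 26              ┃   396┃   
8 29 30                         ┃      ┃   
                                ┃      ┃   
                                ┃      ┃   
                                ┃━━━━━━┛   
                                ┃          
                                ┃          
                                ┃          
                                ┃          
                                ┃          
━━━━━━━━━━━━━━━━━━━━━━━━━━━━━━━━┛          
                                           


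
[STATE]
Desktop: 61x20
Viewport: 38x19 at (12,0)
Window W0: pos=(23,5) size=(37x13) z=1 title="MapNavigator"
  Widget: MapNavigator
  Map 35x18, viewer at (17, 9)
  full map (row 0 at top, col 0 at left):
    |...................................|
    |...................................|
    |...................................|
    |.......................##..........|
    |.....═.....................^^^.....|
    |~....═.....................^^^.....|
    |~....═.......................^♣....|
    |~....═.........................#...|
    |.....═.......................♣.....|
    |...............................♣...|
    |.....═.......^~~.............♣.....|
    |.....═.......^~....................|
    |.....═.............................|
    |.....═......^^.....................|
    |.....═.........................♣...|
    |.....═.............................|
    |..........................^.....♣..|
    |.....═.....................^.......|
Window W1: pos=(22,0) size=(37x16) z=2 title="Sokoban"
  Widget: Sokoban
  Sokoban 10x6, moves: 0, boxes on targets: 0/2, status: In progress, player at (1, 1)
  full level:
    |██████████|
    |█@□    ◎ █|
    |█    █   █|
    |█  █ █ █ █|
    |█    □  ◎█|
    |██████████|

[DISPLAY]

          ┏━━━━━━━━━━━━━━━━━━━━━━━━━━━
          ┃ Sokoban                   
          ┠───────────────────────────
          ┃██████████                 
          ┃█@□    ◎ █                 
          ┃█    █   █                 
          ┃█  █ █ █ █                 
          ┃█    □  ◎█                 
          ┃██████████                 
          ┃Moves: 0  0/2              
          ┃                           
          ┃                           
          ┃                           
          ┃                           
          ┃                           
          ┗━━━━━━━━━━━━━━━━━━━━━━━━━━━
           ┃.....═......^^............
           ┗━━━━━━━━━━━━━━━━━━━━━━━━━━
                                      


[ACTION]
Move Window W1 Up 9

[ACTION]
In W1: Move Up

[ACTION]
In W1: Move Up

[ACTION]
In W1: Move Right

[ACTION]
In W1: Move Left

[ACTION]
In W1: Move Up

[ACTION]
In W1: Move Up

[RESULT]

          ┏━━━━━━━━━━━━━━━━━━━━━━━━━━━
          ┃ Sokoban                   
          ┠───────────────────────────
          ┃██████████                 
          ┃█@ □   ◎ █                 
          ┃█    █   █                 
          ┃█  █ █ █ █                 
          ┃█    □  ◎█                 
          ┃██████████                 
          ┃Moves: 2  0/2              
          ┃                           
          ┃                           
          ┃                           
          ┃                           
          ┃                           
          ┗━━━━━━━━━━━━━━━━━━━━━━━━━━━
           ┃.....═......^^............
           ┗━━━━━━━━━━━━━━━━━━━━━━━━━━
                                      


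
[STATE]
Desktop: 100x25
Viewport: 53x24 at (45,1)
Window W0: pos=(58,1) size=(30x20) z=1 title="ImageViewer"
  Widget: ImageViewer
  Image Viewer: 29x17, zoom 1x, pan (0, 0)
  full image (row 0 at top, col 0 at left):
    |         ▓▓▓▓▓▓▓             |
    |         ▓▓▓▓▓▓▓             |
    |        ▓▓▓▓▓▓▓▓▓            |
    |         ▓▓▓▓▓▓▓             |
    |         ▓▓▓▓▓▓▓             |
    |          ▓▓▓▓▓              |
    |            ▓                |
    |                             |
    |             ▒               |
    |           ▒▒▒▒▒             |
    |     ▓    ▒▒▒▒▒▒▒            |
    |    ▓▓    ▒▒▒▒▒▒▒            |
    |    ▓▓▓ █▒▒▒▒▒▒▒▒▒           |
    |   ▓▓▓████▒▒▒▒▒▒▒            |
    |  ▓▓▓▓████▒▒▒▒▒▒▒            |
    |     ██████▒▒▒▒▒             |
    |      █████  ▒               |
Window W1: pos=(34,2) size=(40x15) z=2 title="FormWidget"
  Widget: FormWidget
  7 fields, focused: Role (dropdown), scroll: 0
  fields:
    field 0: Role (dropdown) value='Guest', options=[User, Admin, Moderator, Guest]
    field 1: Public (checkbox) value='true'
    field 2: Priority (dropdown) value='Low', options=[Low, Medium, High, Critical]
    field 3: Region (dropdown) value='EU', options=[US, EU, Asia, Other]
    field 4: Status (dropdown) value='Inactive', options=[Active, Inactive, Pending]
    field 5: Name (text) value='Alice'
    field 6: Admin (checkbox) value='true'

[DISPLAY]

             ┏━━━━━━━━━━━━━━━━━━━━━━━━━━━━┓          
━━━━━━━━━━━━━━━━━━━━━━━━━━━━┓             ┃          
t                           ┃─────────────┨          
────────────────────────────┨▓            ┃          
    [Guest                ▼]┃▓            ┃          
    [x]                     ┃▓▓           ┃          
:   [Low                  ▼]┃▓            ┃          
    [EU                   ▼]┃▓            ┃          
    [Inactive             ▼]┃             ┃          
    [Alice                 ]┃             ┃          
    [x]                     ┃             ┃          
                            ┃             ┃          
                            ┃▒            ┃          
                            ┃▒▒           ┃          
                            ┃▒▒           ┃          
━━━━━━━━━━━━━━━━━━━━━━━━━━━━┛▒▒▒          ┃          
             ┃   ▓▓▓████▒▒▒▒▒▒▒           ┃          
             ┃  ▓▓▓▓████▒▒▒▒▒▒▒           ┃          
             ┃     ██████▒▒▒▒▒            ┃          
             ┗━━━━━━━━━━━━━━━━━━━━━━━━━━━━┛          
                                                     
                                                     
                                                     
                                                     


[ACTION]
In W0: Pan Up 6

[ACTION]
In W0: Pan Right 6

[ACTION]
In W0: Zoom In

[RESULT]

             ┏━━━━━━━━━━━━━━━━━━━━━━━━━━━━┓          
━━━━━━━━━━━━━━━━━━━━━━━━━━━━┓             ┃          
t                           ┃─────────────┨          
────────────────────────────┨▓▓▓▓▓▓▓▓▓▓▓  ┃          
    [Guest                ▼]┃▓▓▓▓▓▓▓▓▓▓▓  ┃          
    [x]                     ┃▓▓▓▓▓▓▓▓▓▓▓  ┃          
:   [Low                  ▼]┃▓▓▓▓▓▓▓▓▓▓▓  ┃          
    [EU                   ▼]┃▓▓▓▓▓▓▓▓▓▓▓▓▓┃          
    [Inactive             ▼]┃▓▓▓▓▓▓▓▓▓▓▓▓▓┃          
    [Alice                 ]┃▓▓▓▓▓▓▓▓▓▓▓  ┃          
    [x]                     ┃▓▓▓▓▓▓▓▓▓▓▓  ┃          
                            ┃▓▓▓▓▓▓▓▓▓▓▓  ┃          
                            ┃▓▓▓▓▓▓▓▓▓▓▓  ┃          
                            ┃▓▓▓▓▓▓▓▓▓    ┃          
                            ┃▓▓▓▓▓▓▓▓▓    ┃          
━━━━━━━━━━━━━━━━━━━━━━━━━━━━┛   ▓▓        ┃          
             ┃                  ▓▓        ┃          
             ┃                            ┃          
             ┃                            ┃          
             ┗━━━━━━━━━━━━━━━━━━━━━━━━━━━━┛          
                                                     
                                                     
                                                     
                                                     


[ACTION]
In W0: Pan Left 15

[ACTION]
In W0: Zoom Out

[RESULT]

             ┏━━━━━━━━━━━━━━━━━━━━━━━━━━━━┓          
━━━━━━━━━━━━━━━━━━━━━━━━━━━━┓             ┃          
t                           ┃─────────────┨          
────────────────────────────┨▓            ┃          
    [Guest                ▼]┃▓            ┃          
    [x]                     ┃▓▓           ┃          
:   [Low                  ▼]┃▓            ┃          
    [EU                   ▼]┃▓            ┃          
    [Inactive             ▼]┃             ┃          
    [Alice                 ]┃             ┃          
    [x]                     ┃             ┃          
                            ┃             ┃          
                            ┃▒            ┃          
                            ┃▒▒           ┃          
                            ┃▒▒           ┃          
━━━━━━━━━━━━━━━━━━━━━━━━━━━━┛▒▒▒          ┃          
             ┃   ▓▓▓████▒▒▒▒▒▒▒           ┃          
             ┃  ▓▓▓▓████▒▒▒▒▒▒▒           ┃          
             ┃     ██████▒▒▒▒▒            ┃          
             ┗━━━━━━━━━━━━━━━━━━━━━━━━━━━━┛          
                                                     
                                                     
                                                     
                                                     


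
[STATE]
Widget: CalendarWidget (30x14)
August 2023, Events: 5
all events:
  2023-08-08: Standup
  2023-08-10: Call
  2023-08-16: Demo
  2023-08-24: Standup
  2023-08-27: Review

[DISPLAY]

         August 2023          
Mo Tu We Th Fr Sa Su          
    1  2  3  4  5  6          
 7  8*  9 10* 11 12 13        
14 15 16* 17 18 19 20         
21 22 23 24* 25 26 27*        
28 29 30 31                   
                              
                              
                              
                              
                              
                              
                              


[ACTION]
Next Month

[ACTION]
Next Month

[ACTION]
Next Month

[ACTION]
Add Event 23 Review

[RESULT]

        November 2023         
Mo Tu We Th Fr Sa Su          
       1  2  3  4  5          
 6  7  8  9 10 11 12          
13 14 15 16 17 18 19          
20 21 22 23* 24 25 26         
27 28 29 30                   
                              
                              
                              
                              
                              
                              
                              


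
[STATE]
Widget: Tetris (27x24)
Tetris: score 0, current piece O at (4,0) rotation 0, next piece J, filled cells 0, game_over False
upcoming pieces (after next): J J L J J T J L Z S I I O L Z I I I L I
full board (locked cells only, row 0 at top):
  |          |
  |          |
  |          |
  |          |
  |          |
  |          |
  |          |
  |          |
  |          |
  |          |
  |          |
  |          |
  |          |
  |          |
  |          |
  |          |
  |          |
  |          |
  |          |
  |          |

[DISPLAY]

    ▓▓    │Next:           
    ▓▓    │█               
          │███             
          │                
          │                
          │                
          │Score:          
          │0               
          │                
          │                
          │                
          │                
          │                
          │                
          │                
          │                
          │                
          │                
          │                
          │                
          │                
          │                
          │                
          │                


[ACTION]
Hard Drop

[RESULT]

   █      │Next:           
   ███    │█               
          │███             
          │                
          │                
          │                
          │Score:          
          │0               
          │                
          │                
          │                
          │                
          │                
          │                
          │                
          │                
          │                
          │                
    ▓▓    │                
    ▓▓    │                
          │                
          │                
          │                
          │                


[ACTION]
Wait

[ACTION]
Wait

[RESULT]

          │Next:           
          │█               
   █      │███             
   ███    │                
          │                
          │                
          │Score:          
          │0               
          │                
          │                
          │                
          │                
          │                
          │                
          │                
          │                
          │                
          │                
    ▓▓    │                
    ▓▓    │                
          │                
          │                
          │                
          │                


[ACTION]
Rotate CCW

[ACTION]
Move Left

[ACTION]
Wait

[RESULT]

          │Next:           
          │█               
          │███             
   █      │                
   █      │                
  ██      │                
          │Score:          
          │0               
          │                
          │                
          │                
          │                
          │                
          │                
          │                
          │                
          │                
          │                
    ▓▓    │                
    ▓▓    │                
          │                
          │                
          │                
          │                


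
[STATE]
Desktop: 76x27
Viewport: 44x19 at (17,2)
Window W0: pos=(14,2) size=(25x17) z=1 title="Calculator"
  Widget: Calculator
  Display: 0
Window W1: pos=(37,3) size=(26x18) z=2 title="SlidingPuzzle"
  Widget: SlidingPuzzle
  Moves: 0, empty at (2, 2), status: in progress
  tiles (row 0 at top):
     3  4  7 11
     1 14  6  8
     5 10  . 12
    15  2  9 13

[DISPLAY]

━━━━━━━━━━━━━━━━━━━━━┓                      
alculator           ┏━━━━━━━━━━━━━━━━━━━━━━━
────────────────────┃ SlidingPuzzle         
                    ┠───────────────────────
──┬───┬───┬───┐     ┃┌────┬────┬────┬────┐  
7 │ 8 │ 9 │ ÷ │     ┃│  3 │  4 │  7 │ 11 │  
──┼───┼───┼───┤     ┃├────┼────┼────┼────┤  
4 │ 5 │ 6 │ × │     ┃│  1 │ 14 │  6 │  8 │  
──┼───┼───┼───┤     ┃├────┼────┼────┼────┤  
1 │ 2 │ 3 │ - │     ┃│  5 │ 10 │    │ 12 │  
──┼───┼───┼───┤     ┃├────┼────┼────┼────┤  
0 │ . │ = │ + │     ┃│ 15 │  2 │  9 │ 13 │  
──┼───┼───┼───┤     ┃└────┴────┴────┴────┘  
C │ MC│ MR│ M+│     ┃Moves: 0               
──┴───┴───┴───┘     ┃                       
                    ┃                       
━━━━━━━━━━━━━━━━━━━━┃                       
                    ┃                       
                    ┗━━━━━━━━━━━━━━━━━━━━━━━


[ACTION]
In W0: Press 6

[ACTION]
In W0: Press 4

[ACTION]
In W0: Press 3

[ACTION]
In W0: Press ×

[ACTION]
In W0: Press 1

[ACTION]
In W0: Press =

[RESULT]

━━━━━━━━━━━━━━━━━━━━━┓                      
alculator           ┏━━━━━━━━━━━━━━━━━━━━━━━
────────────────────┃ SlidingPuzzle         
                  64┠───────────────────────
──┬───┬───┬───┐     ┃┌────┬────┬────┬────┐  
7 │ 8 │ 9 │ ÷ │     ┃│  3 │  4 │  7 │ 11 │  
──┼───┼───┼───┤     ┃├────┼────┼────┼────┤  
4 │ 5 │ 6 │ × │     ┃│  1 │ 14 │  6 │  8 │  
──┼───┼───┼───┤     ┃├────┼────┼────┼────┤  
1 │ 2 │ 3 │ - │     ┃│  5 │ 10 │    │ 12 │  
──┼───┼───┼───┤     ┃├────┼────┼────┼────┤  
0 │ . │ = │ + │     ┃│ 15 │  2 │  9 │ 13 │  
──┼───┼───┼───┤     ┃└────┴────┴────┴────┘  
C │ MC│ MR│ M+│     ┃Moves: 0               
──┴───┴───┴───┘     ┃                       
                    ┃                       
━━━━━━━━━━━━━━━━━━━━┃                       
                    ┃                       
                    ┗━━━━━━━━━━━━━━━━━━━━━━━


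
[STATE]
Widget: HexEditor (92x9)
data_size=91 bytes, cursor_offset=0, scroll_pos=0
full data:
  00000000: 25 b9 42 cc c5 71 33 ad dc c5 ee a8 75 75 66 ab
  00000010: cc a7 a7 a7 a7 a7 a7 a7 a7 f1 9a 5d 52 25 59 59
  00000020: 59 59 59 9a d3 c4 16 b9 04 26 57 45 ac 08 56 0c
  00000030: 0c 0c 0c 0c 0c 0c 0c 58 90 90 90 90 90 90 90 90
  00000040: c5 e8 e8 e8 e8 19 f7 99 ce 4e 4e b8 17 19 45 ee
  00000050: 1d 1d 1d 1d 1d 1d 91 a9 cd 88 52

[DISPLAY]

00000000  25 b9 42 cc c5 71 33 ad  dc c5 ee a8 75 75 66 ab  |%.B..q3.....uuf.|              
00000010  cc a7 a7 a7 a7 a7 a7 a7  a7 f1 9a 5d 52 25 59 59  |...........]R%YY|              
00000020  59 59 59 9a d3 c4 16 b9  04 26 57 45 ac 08 56 0c  |YYY......&WE..V.|              
00000030  0c 0c 0c 0c 0c 0c 0c 58  90 90 90 90 90 90 90 90  |.......X........|              
00000040  c5 e8 e8 e8 e8 19 f7 99  ce 4e 4e b8 17 19 45 ee  |.........NN...E.|              
00000050  1d 1d 1d 1d 1d 1d 91 a9  cd 88 52                 |..........R     |              
                                                                                            
                                                                                            
                                                                                            


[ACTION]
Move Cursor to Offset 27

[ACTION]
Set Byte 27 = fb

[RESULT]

00000000  25 b9 42 cc c5 71 33 ad  dc c5 ee a8 75 75 66 ab  |%.B..q3.....uuf.|              
00000010  cc a7 a7 a7 a7 a7 a7 a7  a7 f1 9a FB 52 25 59 59  |............R%YY|              
00000020  59 59 59 9a d3 c4 16 b9  04 26 57 45 ac 08 56 0c  |YYY......&WE..V.|              
00000030  0c 0c 0c 0c 0c 0c 0c 58  90 90 90 90 90 90 90 90  |.......X........|              
00000040  c5 e8 e8 e8 e8 19 f7 99  ce 4e 4e b8 17 19 45 ee  |.........NN...E.|              
00000050  1d 1d 1d 1d 1d 1d 91 a9  cd 88 52                 |..........R     |              
                                                                                            
                                                                                            
                                                                                            


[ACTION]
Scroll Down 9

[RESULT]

00000050  1d 1d 1d 1d 1d 1d 91 a9  cd 88 52                 |..........R     |              
                                                                                            
                                                                                            
                                                                                            
                                                                                            
                                                                                            
                                                                                            
                                                                                            
                                                                                            


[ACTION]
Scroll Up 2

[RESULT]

00000030  0c 0c 0c 0c 0c 0c 0c 58  90 90 90 90 90 90 90 90  |.......X........|              
00000040  c5 e8 e8 e8 e8 19 f7 99  ce 4e 4e b8 17 19 45 ee  |.........NN...E.|              
00000050  1d 1d 1d 1d 1d 1d 91 a9  cd 88 52                 |..........R     |              
                                                                                            
                                                                                            
                                                                                            
                                                                                            
                                                                                            
                                                                                            


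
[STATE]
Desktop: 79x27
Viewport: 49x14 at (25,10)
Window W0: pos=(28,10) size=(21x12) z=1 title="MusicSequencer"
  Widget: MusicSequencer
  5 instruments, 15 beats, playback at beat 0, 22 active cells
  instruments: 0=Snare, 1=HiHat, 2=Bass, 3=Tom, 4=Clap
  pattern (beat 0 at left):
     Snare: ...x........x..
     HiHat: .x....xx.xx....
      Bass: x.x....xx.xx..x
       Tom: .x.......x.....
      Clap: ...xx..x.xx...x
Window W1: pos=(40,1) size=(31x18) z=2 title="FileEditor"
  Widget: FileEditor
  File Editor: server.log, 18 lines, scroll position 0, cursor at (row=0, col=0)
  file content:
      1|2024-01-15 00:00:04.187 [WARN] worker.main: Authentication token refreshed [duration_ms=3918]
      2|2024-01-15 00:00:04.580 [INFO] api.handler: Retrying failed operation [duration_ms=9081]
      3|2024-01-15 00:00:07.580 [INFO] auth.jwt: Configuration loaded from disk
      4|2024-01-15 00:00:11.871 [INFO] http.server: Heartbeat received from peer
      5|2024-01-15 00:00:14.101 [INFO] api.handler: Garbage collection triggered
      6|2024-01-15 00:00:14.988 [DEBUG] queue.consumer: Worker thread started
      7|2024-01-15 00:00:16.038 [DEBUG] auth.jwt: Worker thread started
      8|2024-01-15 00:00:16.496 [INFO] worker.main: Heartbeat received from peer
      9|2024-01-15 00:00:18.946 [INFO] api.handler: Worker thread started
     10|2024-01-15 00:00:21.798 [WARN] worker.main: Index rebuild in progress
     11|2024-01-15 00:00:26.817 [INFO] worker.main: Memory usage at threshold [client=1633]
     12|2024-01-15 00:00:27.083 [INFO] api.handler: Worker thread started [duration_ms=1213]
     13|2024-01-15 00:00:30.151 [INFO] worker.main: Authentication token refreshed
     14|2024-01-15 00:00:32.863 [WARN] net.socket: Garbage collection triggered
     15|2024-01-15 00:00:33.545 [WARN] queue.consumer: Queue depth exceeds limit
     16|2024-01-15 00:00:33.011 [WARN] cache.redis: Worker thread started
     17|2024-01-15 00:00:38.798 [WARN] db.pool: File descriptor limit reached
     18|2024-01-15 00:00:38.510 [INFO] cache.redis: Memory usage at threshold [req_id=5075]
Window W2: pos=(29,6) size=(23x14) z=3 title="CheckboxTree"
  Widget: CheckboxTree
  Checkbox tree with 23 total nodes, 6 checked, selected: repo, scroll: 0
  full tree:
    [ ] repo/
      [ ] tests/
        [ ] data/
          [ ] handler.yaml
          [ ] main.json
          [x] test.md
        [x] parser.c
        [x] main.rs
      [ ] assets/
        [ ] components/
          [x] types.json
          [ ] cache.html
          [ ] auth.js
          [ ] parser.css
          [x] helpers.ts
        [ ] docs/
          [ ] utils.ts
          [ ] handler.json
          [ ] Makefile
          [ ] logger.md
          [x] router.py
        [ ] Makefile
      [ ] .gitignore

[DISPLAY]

   ┏┃   [-] tests/        ┃00:00:16.038 [DEB░┃   
   ┃┃     [-] data/       ┃00:00:16.496 [INF░┃   
   ┠┃       [ ] handler.ya┃00:00:18.946 [INF░┃   
   ┃┃       [ ] main.json ┃00:00:21.798 [WAR░┃   
   ┃┃       [x] test.md   ┃00:00:26.817 [INF░┃   
   ┃┃     [x] parser.c    ┃00:00:27.083 [INF░┃   
   ┃┃     [x] main.rs     ┃00:00:30.151 [INF░┃   
   ┃┃   [-] assets/       ┃00:00:32.863 [WAR▼┃   
   ┃┃     [-] components/ ┃━━━━━━━━━━━━━━━━━━┛   
   ┃┗━━━━━━━━━━━━━━━━━━━━━┛                      
   ┃                   ┃                         
   ┗━━━━━━━━━━━━━━━━━━━┛                         
                                                 
                                                 


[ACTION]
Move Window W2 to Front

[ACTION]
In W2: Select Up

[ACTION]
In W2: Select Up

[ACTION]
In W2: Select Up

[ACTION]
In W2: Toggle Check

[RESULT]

   ┏┃   [x] tests/        ┃00:00:16.038 [DEB░┃   
   ┃┃     [x] data/       ┃00:00:16.496 [INF░┃   
   ┠┃       [x] handler.ya┃00:00:18.946 [INF░┃   
   ┃┃       [x] main.json ┃00:00:21.798 [WAR░┃   
   ┃┃       [x] test.md   ┃00:00:26.817 [INF░┃   
   ┃┃     [x] parser.c    ┃00:00:27.083 [INF░┃   
   ┃┃     [x] main.rs     ┃00:00:30.151 [INF░┃   
   ┃┃   [x] assets/       ┃00:00:32.863 [WAR▼┃   
   ┃┃     [x] components/ ┃━━━━━━━━━━━━━━━━━━┛   
   ┃┗━━━━━━━━━━━━━━━━━━━━━┛                      
   ┃                   ┃                         
   ┗━━━━━━━━━━━━━━━━━━━┛                         
                                                 
                                                 
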